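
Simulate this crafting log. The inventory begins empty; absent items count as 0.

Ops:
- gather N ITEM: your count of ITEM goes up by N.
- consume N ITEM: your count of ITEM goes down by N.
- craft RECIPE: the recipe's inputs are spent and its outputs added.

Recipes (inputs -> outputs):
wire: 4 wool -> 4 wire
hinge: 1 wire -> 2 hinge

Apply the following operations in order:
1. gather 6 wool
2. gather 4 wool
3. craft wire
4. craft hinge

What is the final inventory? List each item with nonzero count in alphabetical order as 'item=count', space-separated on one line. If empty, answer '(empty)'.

Answer: hinge=2 wire=3 wool=6

Derivation:
After 1 (gather 6 wool): wool=6
After 2 (gather 4 wool): wool=10
After 3 (craft wire): wire=4 wool=6
After 4 (craft hinge): hinge=2 wire=3 wool=6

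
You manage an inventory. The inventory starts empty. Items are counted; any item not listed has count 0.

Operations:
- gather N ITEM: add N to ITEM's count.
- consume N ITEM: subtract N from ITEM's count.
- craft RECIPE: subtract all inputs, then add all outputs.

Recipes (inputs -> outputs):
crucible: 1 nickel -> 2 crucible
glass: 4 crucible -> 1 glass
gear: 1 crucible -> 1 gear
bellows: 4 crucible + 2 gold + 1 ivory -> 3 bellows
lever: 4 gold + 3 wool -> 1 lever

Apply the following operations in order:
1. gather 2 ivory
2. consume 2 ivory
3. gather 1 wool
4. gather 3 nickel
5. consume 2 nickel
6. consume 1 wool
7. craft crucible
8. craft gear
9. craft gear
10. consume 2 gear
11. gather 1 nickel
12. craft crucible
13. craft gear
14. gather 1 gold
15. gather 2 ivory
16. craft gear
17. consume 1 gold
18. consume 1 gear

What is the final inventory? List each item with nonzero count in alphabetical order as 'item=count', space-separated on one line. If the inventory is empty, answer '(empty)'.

Answer: gear=1 ivory=2

Derivation:
After 1 (gather 2 ivory): ivory=2
After 2 (consume 2 ivory): (empty)
After 3 (gather 1 wool): wool=1
After 4 (gather 3 nickel): nickel=3 wool=1
After 5 (consume 2 nickel): nickel=1 wool=1
After 6 (consume 1 wool): nickel=1
After 7 (craft crucible): crucible=2
After 8 (craft gear): crucible=1 gear=1
After 9 (craft gear): gear=2
After 10 (consume 2 gear): (empty)
After 11 (gather 1 nickel): nickel=1
After 12 (craft crucible): crucible=2
After 13 (craft gear): crucible=1 gear=1
After 14 (gather 1 gold): crucible=1 gear=1 gold=1
After 15 (gather 2 ivory): crucible=1 gear=1 gold=1 ivory=2
After 16 (craft gear): gear=2 gold=1 ivory=2
After 17 (consume 1 gold): gear=2 ivory=2
After 18 (consume 1 gear): gear=1 ivory=2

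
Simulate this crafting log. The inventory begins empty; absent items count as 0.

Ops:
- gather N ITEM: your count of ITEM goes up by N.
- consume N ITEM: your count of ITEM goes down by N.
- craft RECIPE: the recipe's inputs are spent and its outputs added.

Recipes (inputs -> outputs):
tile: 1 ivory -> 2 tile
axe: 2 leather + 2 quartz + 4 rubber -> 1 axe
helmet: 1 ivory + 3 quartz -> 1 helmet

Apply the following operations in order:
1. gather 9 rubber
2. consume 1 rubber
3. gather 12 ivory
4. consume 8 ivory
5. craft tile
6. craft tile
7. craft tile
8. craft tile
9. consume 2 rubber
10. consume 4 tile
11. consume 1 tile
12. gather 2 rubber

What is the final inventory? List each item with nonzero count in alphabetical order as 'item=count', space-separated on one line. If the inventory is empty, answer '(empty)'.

Answer: rubber=8 tile=3

Derivation:
After 1 (gather 9 rubber): rubber=9
After 2 (consume 1 rubber): rubber=8
After 3 (gather 12 ivory): ivory=12 rubber=8
After 4 (consume 8 ivory): ivory=4 rubber=8
After 5 (craft tile): ivory=3 rubber=8 tile=2
After 6 (craft tile): ivory=2 rubber=8 tile=4
After 7 (craft tile): ivory=1 rubber=8 tile=6
After 8 (craft tile): rubber=8 tile=8
After 9 (consume 2 rubber): rubber=6 tile=8
After 10 (consume 4 tile): rubber=6 tile=4
After 11 (consume 1 tile): rubber=6 tile=3
After 12 (gather 2 rubber): rubber=8 tile=3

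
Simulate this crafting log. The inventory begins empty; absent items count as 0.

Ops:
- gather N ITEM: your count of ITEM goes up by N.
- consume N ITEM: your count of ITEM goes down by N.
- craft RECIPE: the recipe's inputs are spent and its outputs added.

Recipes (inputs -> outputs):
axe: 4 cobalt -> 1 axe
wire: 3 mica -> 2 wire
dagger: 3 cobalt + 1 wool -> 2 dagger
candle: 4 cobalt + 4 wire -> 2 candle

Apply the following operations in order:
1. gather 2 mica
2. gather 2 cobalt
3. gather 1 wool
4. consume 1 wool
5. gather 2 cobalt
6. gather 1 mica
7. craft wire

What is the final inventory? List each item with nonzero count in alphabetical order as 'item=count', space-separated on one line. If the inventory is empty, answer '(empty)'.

After 1 (gather 2 mica): mica=2
After 2 (gather 2 cobalt): cobalt=2 mica=2
After 3 (gather 1 wool): cobalt=2 mica=2 wool=1
After 4 (consume 1 wool): cobalt=2 mica=2
After 5 (gather 2 cobalt): cobalt=4 mica=2
After 6 (gather 1 mica): cobalt=4 mica=3
After 7 (craft wire): cobalt=4 wire=2

Answer: cobalt=4 wire=2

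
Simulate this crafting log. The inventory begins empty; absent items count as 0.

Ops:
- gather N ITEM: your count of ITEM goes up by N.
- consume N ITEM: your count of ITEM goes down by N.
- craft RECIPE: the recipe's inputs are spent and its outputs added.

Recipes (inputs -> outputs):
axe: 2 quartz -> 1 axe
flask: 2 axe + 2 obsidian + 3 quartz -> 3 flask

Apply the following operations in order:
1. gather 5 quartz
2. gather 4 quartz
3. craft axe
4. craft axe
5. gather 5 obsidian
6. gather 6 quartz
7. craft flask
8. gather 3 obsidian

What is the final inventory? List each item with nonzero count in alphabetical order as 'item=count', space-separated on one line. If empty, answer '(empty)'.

Answer: flask=3 obsidian=6 quartz=8

Derivation:
After 1 (gather 5 quartz): quartz=5
After 2 (gather 4 quartz): quartz=9
After 3 (craft axe): axe=1 quartz=7
After 4 (craft axe): axe=2 quartz=5
After 5 (gather 5 obsidian): axe=2 obsidian=5 quartz=5
After 6 (gather 6 quartz): axe=2 obsidian=5 quartz=11
After 7 (craft flask): flask=3 obsidian=3 quartz=8
After 8 (gather 3 obsidian): flask=3 obsidian=6 quartz=8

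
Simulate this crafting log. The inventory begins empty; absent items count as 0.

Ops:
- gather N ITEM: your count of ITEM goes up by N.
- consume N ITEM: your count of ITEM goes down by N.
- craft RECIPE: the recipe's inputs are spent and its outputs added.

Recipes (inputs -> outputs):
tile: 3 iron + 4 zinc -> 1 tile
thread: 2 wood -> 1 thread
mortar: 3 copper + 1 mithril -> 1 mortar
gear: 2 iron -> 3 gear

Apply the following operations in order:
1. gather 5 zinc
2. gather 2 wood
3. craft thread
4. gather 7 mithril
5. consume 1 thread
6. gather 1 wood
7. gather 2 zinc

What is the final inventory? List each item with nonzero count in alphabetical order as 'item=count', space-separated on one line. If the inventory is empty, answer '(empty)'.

Answer: mithril=7 wood=1 zinc=7

Derivation:
After 1 (gather 5 zinc): zinc=5
After 2 (gather 2 wood): wood=2 zinc=5
After 3 (craft thread): thread=1 zinc=5
After 4 (gather 7 mithril): mithril=7 thread=1 zinc=5
After 5 (consume 1 thread): mithril=7 zinc=5
After 6 (gather 1 wood): mithril=7 wood=1 zinc=5
After 7 (gather 2 zinc): mithril=7 wood=1 zinc=7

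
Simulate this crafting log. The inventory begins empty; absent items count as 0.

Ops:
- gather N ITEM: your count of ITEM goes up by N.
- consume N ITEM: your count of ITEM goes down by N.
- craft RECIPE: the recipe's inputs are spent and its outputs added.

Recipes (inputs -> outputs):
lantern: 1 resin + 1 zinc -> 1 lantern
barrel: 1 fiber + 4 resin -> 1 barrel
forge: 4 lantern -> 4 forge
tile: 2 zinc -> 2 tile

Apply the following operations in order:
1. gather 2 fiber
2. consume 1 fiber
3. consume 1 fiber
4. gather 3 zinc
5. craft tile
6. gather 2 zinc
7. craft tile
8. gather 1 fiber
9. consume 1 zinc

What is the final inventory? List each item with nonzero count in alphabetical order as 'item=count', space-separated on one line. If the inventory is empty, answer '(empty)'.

Answer: fiber=1 tile=4

Derivation:
After 1 (gather 2 fiber): fiber=2
After 2 (consume 1 fiber): fiber=1
After 3 (consume 1 fiber): (empty)
After 4 (gather 3 zinc): zinc=3
After 5 (craft tile): tile=2 zinc=1
After 6 (gather 2 zinc): tile=2 zinc=3
After 7 (craft tile): tile=4 zinc=1
After 8 (gather 1 fiber): fiber=1 tile=4 zinc=1
After 9 (consume 1 zinc): fiber=1 tile=4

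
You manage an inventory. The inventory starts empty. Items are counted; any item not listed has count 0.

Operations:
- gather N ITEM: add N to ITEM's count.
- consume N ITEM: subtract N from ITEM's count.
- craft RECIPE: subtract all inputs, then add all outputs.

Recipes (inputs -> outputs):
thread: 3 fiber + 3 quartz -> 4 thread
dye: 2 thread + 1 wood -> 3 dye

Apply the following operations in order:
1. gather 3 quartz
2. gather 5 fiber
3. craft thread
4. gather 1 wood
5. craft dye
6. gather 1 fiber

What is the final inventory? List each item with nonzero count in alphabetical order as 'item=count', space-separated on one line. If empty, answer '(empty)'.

After 1 (gather 3 quartz): quartz=3
After 2 (gather 5 fiber): fiber=5 quartz=3
After 3 (craft thread): fiber=2 thread=4
After 4 (gather 1 wood): fiber=2 thread=4 wood=1
After 5 (craft dye): dye=3 fiber=2 thread=2
After 6 (gather 1 fiber): dye=3 fiber=3 thread=2

Answer: dye=3 fiber=3 thread=2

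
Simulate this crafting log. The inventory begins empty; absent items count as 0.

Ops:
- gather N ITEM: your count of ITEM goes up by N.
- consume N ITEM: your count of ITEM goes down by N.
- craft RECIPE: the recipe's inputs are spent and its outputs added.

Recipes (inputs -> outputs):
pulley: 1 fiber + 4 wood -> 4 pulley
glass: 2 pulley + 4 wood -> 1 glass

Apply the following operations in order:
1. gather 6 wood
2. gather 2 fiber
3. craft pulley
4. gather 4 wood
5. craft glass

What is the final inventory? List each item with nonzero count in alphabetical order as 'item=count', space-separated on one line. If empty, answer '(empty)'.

Answer: fiber=1 glass=1 pulley=2 wood=2

Derivation:
After 1 (gather 6 wood): wood=6
After 2 (gather 2 fiber): fiber=2 wood=6
After 3 (craft pulley): fiber=1 pulley=4 wood=2
After 4 (gather 4 wood): fiber=1 pulley=4 wood=6
After 5 (craft glass): fiber=1 glass=1 pulley=2 wood=2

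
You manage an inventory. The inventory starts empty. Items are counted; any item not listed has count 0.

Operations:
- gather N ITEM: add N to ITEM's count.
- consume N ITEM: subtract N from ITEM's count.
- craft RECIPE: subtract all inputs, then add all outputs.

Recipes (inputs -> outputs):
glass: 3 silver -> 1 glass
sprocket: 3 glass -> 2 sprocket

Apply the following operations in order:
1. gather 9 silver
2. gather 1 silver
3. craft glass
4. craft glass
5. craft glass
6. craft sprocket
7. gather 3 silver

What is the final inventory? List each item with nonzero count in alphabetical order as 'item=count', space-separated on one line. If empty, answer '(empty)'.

Answer: silver=4 sprocket=2

Derivation:
After 1 (gather 9 silver): silver=9
After 2 (gather 1 silver): silver=10
After 3 (craft glass): glass=1 silver=7
After 4 (craft glass): glass=2 silver=4
After 5 (craft glass): glass=3 silver=1
After 6 (craft sprocket): silver=1 sprocket=2
After 7 (gather 3 silver): silver=4 sprocket=2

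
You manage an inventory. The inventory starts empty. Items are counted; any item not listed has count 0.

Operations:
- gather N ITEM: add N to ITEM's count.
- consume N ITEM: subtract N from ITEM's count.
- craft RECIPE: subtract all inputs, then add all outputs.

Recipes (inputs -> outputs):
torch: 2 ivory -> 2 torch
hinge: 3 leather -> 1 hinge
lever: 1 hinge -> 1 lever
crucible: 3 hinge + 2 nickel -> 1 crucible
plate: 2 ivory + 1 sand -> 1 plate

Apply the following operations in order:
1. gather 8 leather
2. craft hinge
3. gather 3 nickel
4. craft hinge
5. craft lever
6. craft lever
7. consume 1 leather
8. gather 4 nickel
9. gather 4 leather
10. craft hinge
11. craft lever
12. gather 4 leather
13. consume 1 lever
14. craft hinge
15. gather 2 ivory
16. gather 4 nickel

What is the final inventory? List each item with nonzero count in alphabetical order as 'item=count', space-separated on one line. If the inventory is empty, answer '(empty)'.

After 1 (gather 8 leather): leather=8
After 2 (craft hinge): hinge=1 leather=5
After 3 (gather 3 nickel): hinge=1 leather=5 nickel=3
After 4 (craft hinge): hinge=2 leather=2 nickel=3
After 5 (craft lever): hinge=1 leather=2 lever=1 nickel=3
After 6 (craft lever): leather=2 lever=2 nickel=3
After 7 (consume 1 leather): leather=1 lever=2 nickel=3
After 8 (gather 4 nickel): leather=1 lever=2 nickel=7
After 9 (gather 4 leather): leather=5 lever=2 nickel=7
After 10 (craft hinge): hinge=1 leather=2 lever=2 nickel=7
After 11 (craft lever): leather=2 lever=3 nickel=7
After 12 (gather 4 leather): leather=6 lever=3 nickel=7
After 13 (consume 1 lever): leather=6 lever=2 nickel=7
After 14 (craft hinge): hinge=1 leather=3 lever=2 nickel=7
After 15 (gather 2 ivory): hinge=1 ivory=2 leather=3 lever=2 nickel=7
After 16 (gather 4 nickel): hinge=1 ivory=2 leather=3 lever=2 nickel=11

Answer: hinge=1 ivory=2 leather=3 lever=2 nickel=11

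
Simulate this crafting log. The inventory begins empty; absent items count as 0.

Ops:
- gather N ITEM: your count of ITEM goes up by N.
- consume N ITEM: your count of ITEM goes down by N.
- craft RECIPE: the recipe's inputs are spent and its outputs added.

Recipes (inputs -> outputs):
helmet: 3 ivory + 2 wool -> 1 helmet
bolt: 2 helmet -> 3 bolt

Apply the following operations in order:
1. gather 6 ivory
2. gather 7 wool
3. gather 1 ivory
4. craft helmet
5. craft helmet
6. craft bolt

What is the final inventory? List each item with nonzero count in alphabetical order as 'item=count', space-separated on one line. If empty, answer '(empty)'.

Answer: bolt=3 ivory=1 wool=3

Derivation:
After 1 (gather 6 ivory): ivory=6
After 2 (gather 7 wool): ivory=6 wool=7
After 3 (gather 1 ivory): ivory=7 wool=7
After 4 (craft helmet): helmet=1 ivory=4 wool=5
After 5 (craft helmet): helmet=2 ivory=1 wool=3
After 6 (craft bolt): bolt=3 ivory=1 wool=3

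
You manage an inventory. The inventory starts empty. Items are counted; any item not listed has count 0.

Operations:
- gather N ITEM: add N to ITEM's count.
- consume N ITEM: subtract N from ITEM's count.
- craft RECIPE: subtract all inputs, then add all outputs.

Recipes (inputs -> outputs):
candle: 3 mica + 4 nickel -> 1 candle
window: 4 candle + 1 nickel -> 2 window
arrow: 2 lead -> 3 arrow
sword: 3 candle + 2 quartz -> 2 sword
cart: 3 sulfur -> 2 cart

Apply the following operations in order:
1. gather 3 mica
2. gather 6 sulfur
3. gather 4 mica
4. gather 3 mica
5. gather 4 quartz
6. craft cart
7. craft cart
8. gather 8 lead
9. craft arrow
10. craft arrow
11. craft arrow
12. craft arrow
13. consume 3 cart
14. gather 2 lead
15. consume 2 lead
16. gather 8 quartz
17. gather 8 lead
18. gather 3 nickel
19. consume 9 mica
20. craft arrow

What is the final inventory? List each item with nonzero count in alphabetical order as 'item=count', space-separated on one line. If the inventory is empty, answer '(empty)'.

Answer: arrow=15 cart=1 lead=6 mica=1 nickel=3 quartz=12

Derivation:
After 1 (gather 3 mica): mica=3
After 2 (gather 6 sulfur): mica=3 sulfur=6
After 3 (gather 4 mica): mica=7 sulfur=6
After 4 (gather 3 mica): mica=10 sulfur=6
After 5 (gather 4 quartz): mica=10 quartz=4 sulfur=6
After 6 (craft cart): cart=2 mica=10 quartz=4 sulfur=3
After 7 (craft cart): cart=4 mica=10 quartz=4
After 8 (gather 8 lead): cart=4 lead=8 mica=10 quartz=4
After 9 (craft arrow): arrow=3 cart=4 lead=6 mica=10 quartz=4
After 10 (craft arrow): arrow=6 cart=4 lead=4 mica=10 quartz=4
After 11 (craft arrow): arrow=9 cart=4 lead=2 mica=10 quartz=4
After 12 (craft arrow): arrow=12 cart=4 mica=10 quartz=4
After 13 (consume 3 cart): arrow=12 cart=1 mica=10 quartz=4
After 14 (gather 2 lead): arrow=12 cart=1 lead=2 mica=10 quartz=4
After 15 (consume 2 lead): arrow=12 cart=1 mica=10 quartz=4
After 16 (gather 8 quartz): arrow=12 cart=1 mica=10 quartz=12
After 17 (gather 8 lead): arrow=12 cart=1 lead=8 mica=10 quartz=12
After 18 (gather 3 nickel): arrow=12 cart=1 lead=8 mica=10 nickel=3 quartz=12
After 19 (consume 9 mica): arrow=12 cart=1 lead=8 mica=1 nickel=3 quartz=12
After 20 (craft arrow): arrow=15 cart=1 lead=6 mica=1 nickel=3 quartz=12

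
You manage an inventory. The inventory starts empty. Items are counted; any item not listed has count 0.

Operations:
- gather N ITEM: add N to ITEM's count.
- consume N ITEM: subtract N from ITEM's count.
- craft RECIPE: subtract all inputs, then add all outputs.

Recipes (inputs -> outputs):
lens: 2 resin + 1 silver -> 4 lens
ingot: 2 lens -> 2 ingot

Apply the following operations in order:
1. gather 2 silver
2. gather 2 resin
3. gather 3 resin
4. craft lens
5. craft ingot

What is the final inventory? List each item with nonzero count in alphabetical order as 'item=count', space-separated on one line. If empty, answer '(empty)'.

Answer: ingot=2 lens=2 resin=3 silver=1

Derivation:
After 1 (gather 2 silver): silver=2
After 2 (gather 2 resin): resin=2 silver=2
After 3 (gather 3 resin): resin=5 silver=2
After 4 (craft lens): lens=4 resin=3 silver=1
After 5 (craft ingot): ingot=2 lens=2 resin=3 silver=1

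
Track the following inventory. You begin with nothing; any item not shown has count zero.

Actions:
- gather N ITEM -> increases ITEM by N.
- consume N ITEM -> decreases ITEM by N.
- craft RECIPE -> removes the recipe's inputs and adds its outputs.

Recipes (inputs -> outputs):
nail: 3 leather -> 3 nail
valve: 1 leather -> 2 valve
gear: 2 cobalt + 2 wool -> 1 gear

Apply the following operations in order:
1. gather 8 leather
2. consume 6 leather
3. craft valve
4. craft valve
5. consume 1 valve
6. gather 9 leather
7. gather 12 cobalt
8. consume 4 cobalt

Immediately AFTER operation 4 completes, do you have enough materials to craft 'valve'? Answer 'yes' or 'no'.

Answer: no

Derivation:
After 1 (gather 8 leather): leather=8
After 2 (consume 6 leather): leather=2
After 3 (craft valve): leather=1 valve=2
After 4 (craft valve): valve=4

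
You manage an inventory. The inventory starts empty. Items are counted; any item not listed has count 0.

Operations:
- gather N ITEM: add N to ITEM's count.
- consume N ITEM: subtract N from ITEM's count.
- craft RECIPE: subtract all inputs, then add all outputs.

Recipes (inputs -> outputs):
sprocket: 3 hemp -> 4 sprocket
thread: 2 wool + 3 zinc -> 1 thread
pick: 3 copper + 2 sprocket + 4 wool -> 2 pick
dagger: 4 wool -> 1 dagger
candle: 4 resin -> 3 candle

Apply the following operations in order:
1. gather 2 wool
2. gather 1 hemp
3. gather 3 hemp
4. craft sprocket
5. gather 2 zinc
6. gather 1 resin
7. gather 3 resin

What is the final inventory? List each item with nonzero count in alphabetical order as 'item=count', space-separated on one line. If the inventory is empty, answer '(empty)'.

After 1 (gather 2 wool): wool=2
After 2 (gather 1 hemp): hemp=1 wool=2
After 3 (gather 3 hemp): hemp=4 wool=2
After 4 (craft sprocket): hemp=1 sprocket=4 wool=2
After 5 (gather 2 zinc): hemp=1 sprocket=4 wool=2 zinc=2
After 6 (gather 1 resin): hemp=1 resin=1 sprocket=4 wool=2 zinc=2
After 7 (gather 3 resin): hemp=1 resin=4 sprocket=4 wool=2 zinc=2

Answer: hemp=1 resin=4 sprocket=4 wool=2 zinc=2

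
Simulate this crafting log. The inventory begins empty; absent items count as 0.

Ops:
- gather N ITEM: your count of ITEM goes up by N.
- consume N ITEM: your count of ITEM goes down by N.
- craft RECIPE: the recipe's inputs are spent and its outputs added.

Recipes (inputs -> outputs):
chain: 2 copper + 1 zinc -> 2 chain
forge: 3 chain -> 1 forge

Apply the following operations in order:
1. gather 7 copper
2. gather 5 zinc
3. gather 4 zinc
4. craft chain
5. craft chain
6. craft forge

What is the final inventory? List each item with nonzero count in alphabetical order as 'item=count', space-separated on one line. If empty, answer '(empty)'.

Answer: chain=1 copper=3 forge=1 zinc=7

Derivation:
After 1 (gather 7 copper): copper=7
After 2 (gather 5 zinc): copper=7 zinc=5
After 3 (gather 4 zinc): copper=7 zinc=9
After 4 (craft chain): chain=2 copper=5 zinc=8
After 5 (craft chain): chain=4 copper=3 zinc=7
After 6 (craft forge): chain=1 copper=3 forge=1 zinc=7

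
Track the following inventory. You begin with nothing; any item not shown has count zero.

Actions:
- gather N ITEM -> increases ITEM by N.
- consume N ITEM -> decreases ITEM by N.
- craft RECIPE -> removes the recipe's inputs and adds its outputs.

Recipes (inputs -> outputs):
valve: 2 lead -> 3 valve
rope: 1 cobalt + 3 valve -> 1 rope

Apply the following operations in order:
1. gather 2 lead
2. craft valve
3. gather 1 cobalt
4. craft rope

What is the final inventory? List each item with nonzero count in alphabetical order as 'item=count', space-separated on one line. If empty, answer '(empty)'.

After 1 (gather 2 lead): lead=2
After 2 (craft valve): valve=3
After 3 (gather 1 cobalt): cobalt=1 valve=3
After 4 (craft rope): rope=1

Answer: rope=1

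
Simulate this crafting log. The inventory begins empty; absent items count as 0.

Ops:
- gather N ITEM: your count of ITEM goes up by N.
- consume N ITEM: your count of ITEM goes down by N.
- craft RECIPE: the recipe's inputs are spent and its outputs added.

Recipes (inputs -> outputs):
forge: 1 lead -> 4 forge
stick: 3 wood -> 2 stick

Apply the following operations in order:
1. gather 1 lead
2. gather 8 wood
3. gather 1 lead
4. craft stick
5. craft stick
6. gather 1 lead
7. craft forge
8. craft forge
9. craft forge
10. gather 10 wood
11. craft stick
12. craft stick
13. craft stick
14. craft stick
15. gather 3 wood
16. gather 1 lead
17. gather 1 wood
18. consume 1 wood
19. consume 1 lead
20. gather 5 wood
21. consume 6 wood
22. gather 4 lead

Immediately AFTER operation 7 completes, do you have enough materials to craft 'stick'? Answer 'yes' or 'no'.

After 1 (gather 1 lead): lead=1
After 2 (gather 8 wood): lead=1 wood=8
After 3 (gather 1 lead): lead=2 wood=8
After 4 (craft stick): lead=2 stick=2 wood=5
After 5 (craft stick): lead=2 stick=4 wood=2
After 6 (gather 1 lead): lead=3 stick=4 wood=2
After 7 (craft forge): forge=4 lead=2 stick=4 wood=2

Answer: no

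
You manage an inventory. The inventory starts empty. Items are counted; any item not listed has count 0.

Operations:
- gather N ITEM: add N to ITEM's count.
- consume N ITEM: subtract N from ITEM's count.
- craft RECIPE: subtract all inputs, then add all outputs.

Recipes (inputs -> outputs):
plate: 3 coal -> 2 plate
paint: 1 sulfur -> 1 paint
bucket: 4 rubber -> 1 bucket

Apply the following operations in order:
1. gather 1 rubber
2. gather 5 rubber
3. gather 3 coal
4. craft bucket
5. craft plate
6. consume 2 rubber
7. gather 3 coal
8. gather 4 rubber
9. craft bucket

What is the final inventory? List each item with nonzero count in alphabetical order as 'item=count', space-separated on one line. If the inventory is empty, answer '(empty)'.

After 1 (gather 1 rubber): rubber=1
After 2 (gather 5 rubber): rubber=6
After 3 (gather 3 coal): coal=3 rubber=6
After 4 (craft bucket): bucket=1 coal=3 rubber=2
After 5 (craft plate): bucket=1 plate=2 rubber=2
After 6 (consume 2 rubber): bucket=1 plate=2
After 7 (gather 3 coal): bucket=1 coal=3 plate=2
After 8 (gather 4 rubber): bucket=1 coal=3 plate=2 rubber=4
After 9 (craft bucket): bucket=2 coal=3 plate=2

Answer: bucket=2 coal=3 plate=2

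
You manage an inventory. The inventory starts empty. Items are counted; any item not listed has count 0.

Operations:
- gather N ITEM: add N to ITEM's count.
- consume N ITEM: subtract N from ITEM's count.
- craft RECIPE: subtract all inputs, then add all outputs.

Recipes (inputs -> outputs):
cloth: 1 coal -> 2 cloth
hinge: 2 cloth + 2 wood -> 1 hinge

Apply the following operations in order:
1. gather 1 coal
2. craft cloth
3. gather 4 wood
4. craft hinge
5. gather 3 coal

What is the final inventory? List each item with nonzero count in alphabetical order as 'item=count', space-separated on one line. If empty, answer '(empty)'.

After 1 (gather 1 coal): coal=1
After 2 (craft cloth): cloth=2
After 3 (gather 4 wood): cloth=2 wood=4
After 4 (craft hinge): hinge=1 wood=2
After 5 (gather 3 coal): coal=3 hinge=1 wood=2

Answer: coal=3 hinge=1 wood=2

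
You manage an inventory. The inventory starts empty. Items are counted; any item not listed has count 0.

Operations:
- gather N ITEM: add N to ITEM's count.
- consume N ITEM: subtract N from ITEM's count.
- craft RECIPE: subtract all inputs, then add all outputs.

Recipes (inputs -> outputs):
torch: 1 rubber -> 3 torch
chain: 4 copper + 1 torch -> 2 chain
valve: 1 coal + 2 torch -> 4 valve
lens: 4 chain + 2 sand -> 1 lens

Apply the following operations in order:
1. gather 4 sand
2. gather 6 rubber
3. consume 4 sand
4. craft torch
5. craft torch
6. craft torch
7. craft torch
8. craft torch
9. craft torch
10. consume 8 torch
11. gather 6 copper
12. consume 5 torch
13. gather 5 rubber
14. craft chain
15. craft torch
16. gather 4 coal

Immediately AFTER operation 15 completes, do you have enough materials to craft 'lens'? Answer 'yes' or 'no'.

Answer: no

Derivation:
After 1 (gather 4 sand): sand=4
After 2 (gather 6 rubber): rubber=6 sand=4
After 3 (consume 4 sand): rubber=6
After 4 (craft torch): rubber=5 torch=3
After 5 (craft torch): rubber=4 torch=6
After 6 (craft torch): rubber=3 torch=9
After 7 (craft torch): rubber=2 torch=12
After 8 (craft torch): rubber=1 torch=15
After 9 (craft torch): torch=18
After 10 (consume 8 torch): torch=10
After 11 (gather 6 copper): copper=6 torch=10
After 12 (consume 5 torch): copper=6 torch=5
After 13 (gather 5 rubber): copper=6 rubber=5 torch=5
After 14 (craft chain): chain=2 copper=2 rubber=5 torch=4
After 15 (craft torch): chain=2 copper=2 rubber=4 torch=7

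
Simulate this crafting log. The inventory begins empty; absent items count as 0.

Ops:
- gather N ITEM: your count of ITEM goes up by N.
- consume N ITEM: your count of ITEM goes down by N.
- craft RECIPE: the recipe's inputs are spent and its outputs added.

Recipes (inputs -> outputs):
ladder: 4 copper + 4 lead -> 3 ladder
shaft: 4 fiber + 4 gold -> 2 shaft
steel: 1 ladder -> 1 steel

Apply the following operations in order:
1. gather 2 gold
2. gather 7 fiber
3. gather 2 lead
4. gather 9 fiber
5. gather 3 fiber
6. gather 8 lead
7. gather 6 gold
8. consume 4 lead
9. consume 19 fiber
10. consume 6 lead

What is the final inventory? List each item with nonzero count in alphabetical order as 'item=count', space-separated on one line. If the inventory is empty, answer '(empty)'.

After 1 (gather 2 gold): gold=2
After 2 (gather 7 fiber): fiber=7 gold=2
After 3 (gather 2 lead): fiber=7 gold=2 lead=2
After 4 (gather 9 fiber): fiber=16 gold=2 lead=2
After 5 (gather 3 fiber): fiber=19 gold=2 lead=2
After 6 (gather 8 lead): fiber=19 gold=2 lead=10
After 7 (gather 6 gold): fiber=19 gold=8 lead=10
After 8 (consume 4 lead): fiber=19 gold=8 lead=6
After 9 (consume 19 fiber): gold=8 lead=6
After 10 (consume 6 lead): gold=8

Answer: gold=8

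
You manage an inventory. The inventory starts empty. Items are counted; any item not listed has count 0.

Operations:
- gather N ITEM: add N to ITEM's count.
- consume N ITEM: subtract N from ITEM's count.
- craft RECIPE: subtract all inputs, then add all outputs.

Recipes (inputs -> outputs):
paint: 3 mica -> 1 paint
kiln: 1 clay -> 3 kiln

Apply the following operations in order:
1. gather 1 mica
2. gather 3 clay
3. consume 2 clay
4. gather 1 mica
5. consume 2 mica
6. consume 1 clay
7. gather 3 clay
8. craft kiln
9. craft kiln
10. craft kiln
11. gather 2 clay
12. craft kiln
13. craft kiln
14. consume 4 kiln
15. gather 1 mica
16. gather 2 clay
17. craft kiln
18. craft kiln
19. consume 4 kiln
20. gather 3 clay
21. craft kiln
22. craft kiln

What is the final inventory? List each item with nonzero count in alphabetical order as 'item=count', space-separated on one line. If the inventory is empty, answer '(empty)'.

Answer: clay=1 kiln=19 mica=1

Derivation:
After 1 (gather 1 mica): mica=1
After 2 (gather 3 clay): clay=3 mica=1
After 3 (consume 2 clay): clay=1 mica=1
After 4 (gather 1 mica): clay=1 mica=2
After 5 (consume 2 mica): clay=1
After 6 (consume 1 clay): (empty)
After 7 (gather 3 clay): clay=3
After 8 (craft kiln): clay=2 kiln=3
After 9 (craft kiln): clay=1 kiln=6
After 10 (craft kiln): kiln=9
After 11 (gather 2 clay): clay=2 kiln=9
After 12 (craft kiln): clay=1 kiln=12
After 13 (craft kiln): kiln=15
After 14 (consume 4 kiln): kiln=11
After 15 (gather 1 mica): kiln=11 mica=1
After 16 (gather 2 clay): clay=2 kiln=11 mica=1
After 17 (craft kiln): clay=1 kiln=14 mica=1
After 18 (craft kiln): kiln=17 mica=1
After 19 (consume 4 kiln): kiln=13 mica=1
After 20 (gather 3 clay): clay=3 kiln=13 mica=1
After 21 (craft kiln): clay=2 kiln=16 mica=1
After 22 (craft kiln): clay=1 kiln=19 mica=1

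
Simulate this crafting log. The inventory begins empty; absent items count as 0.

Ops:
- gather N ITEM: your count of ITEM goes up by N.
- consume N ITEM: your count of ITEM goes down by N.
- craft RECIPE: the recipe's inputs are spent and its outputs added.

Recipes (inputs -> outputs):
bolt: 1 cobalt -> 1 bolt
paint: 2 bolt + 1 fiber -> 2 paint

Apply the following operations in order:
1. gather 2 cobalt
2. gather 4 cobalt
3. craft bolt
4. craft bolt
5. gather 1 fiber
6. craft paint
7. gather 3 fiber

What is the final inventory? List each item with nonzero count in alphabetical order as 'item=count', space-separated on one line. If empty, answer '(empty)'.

Answer: cobalt=4 fiber=3 paint=2

Derivation:
After 1 (gather 2 cobalt): cobalt=2
After 2 (gather 4 cobalt): cobalt=6
After 3 (craft bolt): bolt=1 cobalt=5
After 4 (craft bolt): bolt=2 cobalt=4
After 5 (gather 1 fiber): bolt=2 cobalt=4 fiber=1
After 6 (craft paint): cobalt=4 paint=2
After 7 (gather 3 fiber): cobalt=4 fiber=3 paint=2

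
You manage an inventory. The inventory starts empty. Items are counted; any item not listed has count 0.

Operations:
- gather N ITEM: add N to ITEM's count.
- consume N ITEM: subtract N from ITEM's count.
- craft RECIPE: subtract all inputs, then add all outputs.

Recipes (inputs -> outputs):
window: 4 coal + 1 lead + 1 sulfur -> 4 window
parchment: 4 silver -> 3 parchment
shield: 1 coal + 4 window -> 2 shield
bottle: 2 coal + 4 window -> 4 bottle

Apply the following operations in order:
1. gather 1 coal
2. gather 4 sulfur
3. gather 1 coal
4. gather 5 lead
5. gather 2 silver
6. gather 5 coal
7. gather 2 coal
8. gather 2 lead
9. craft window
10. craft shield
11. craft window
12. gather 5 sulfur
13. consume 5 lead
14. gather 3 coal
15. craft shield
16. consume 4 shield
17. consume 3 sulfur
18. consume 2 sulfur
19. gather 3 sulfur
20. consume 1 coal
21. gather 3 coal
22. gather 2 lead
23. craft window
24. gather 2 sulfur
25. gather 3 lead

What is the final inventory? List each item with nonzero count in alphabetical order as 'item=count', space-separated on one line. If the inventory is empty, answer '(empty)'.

Answer: lead=4 silver=2 sulfur=6 window=4

Derivation:
After 1 (gather 1 coal): coal=1
After 2 (gather 4 sulfur): coal=1 sulfur=4
After 3 (gather 1 coal): coal=2 sulfur=4
After 4 (gather 5 lead): coal=2 lead=5 sulfur=4
After 5 (gather 2 silver): coal=2 lead=5 silver=2 sulfur=4
After 6 (gather 5 coal): coal=7 lead=5 silver=2 sulfur=4
After 7 (gather 2 coal): coal=9 lead=5 silver=2 sulfur=4
After 8 (gather 2 lead): coal=9 lead=7 silver=2 sulfur=4
After 9 (craft window): coal=5 lead=6 silver=2 sulfur=3 window=4
After 10 (craft shield): coal=4 lead=6 shield=2 silver=2 sulfur=3
After 11 (craft window): lead=5 shield=2 silver=2 sulfur=2 window=4
After 12 (gather 5 sulfur): lead=5 shield=2 silver=2 sulfur=7 window=4
After 13 (consume 5 lead): shield=2 silver=2 sulfur=7 window=4
After 14 (gather 3 coal): coal=3 shield=2 silver=2 sulfur=7 window=4
After 15 (craft shield): coal=2 shield=4 silver=2 sulfur=7
After 16 (consume 4 shield): coal=2 silver=2 sulfur=7
After 17 (consume 3 sulfur): coal=2 silver=2 sulfur=4
After 18 (consume 2 sulfur): coal=2 silver=2 sulfur=2
After 19 (gather 3 sulfur): coal=2 silver=2 sulfur=5
After 20 (consume 1 coal): coal=1 silver=2 sulfur=5
After 21 (gather 3 coal): coal=4 silver=2 sulfur=5
After 22 (gather 2 lead): coal=4 lead=2 silver=2 sulfur=5
After 23 (craft window): lead=1 silver=2 sulfur=4 window=4
After 24 (gather 2 sulfur): lead=1 silver=2 sulfur=6 window=4
After 25 (gather 3 lead): lead=4 silver=2 sulfur=6 window=4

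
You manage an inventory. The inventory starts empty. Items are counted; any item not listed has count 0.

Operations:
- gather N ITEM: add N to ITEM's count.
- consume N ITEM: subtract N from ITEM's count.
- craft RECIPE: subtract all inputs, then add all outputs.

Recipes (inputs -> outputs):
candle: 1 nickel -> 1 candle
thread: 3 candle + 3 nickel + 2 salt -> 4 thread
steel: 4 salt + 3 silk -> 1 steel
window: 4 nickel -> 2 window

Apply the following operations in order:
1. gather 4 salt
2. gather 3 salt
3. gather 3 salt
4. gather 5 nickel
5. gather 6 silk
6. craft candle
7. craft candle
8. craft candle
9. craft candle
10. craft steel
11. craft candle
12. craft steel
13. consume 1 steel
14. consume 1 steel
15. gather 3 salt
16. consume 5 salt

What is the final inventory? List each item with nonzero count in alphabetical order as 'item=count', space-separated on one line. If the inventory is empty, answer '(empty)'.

Answer: candle=5

Derivation:
After 1 (gather 4 salt): salt=4
After 2 (gather 3 salt): salt=7
After 3 (gather 3 salt): salt=10
After 4 (gather 5 nickel): nickel=5 salt=10
After 5 (gather 6 silk): nickel=5 salt=10 silk=6
After 6 (craft candle): candle=1 nickel=4 salt=10 silk=6
After 7 (craft candle): candle=2 nickel=3 salt=10 silk=6
After 8 (craft candle): candle=3 nickel=2 salt=10 silk=6
After 9 (craft candle): candle=4 nickel=1 salt=10 silk=6
After 10 (craft steel): candle=4 nickel=1 salt=6 silk=3 steel=1
After 11 (craft candle): candle=5 salt=6 silk=3 steel=1
After 12 (craft steel): candle=5 salt=2 steel=2
After 13 (consume 1 steel): candle=5 salt=2 steel=1
After 14 (consume 1 steel): candle=5 salt=2
After 15 (gather 3 salt): candle=5 salt=5
After 16 (consume 5 salt): candle=5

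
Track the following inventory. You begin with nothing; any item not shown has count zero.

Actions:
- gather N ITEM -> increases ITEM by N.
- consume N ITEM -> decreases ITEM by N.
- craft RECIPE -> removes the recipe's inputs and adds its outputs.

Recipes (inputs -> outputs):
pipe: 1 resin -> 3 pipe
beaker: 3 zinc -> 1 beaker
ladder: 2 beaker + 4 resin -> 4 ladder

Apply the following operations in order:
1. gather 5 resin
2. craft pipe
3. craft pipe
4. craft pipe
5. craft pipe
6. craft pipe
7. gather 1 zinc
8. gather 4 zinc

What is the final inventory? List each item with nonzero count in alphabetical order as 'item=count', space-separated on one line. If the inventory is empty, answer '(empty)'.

After 1 (gather 5 resin): resin=5
After 2 (craft pipe): pipe=3 resin=4
After 3 (craft pipe): pipe=6 resin=3
After 4 (craft pipe): pipe=9 resin=2
After 5 (craft pipe): pipe=12 resin=1
After 6 (craft pipe): pipe=15
After 7 (gather 1 zinc): pipe=15 zinc=1
After 8 (gather 4 zinc): pipe=15 zinc=5

Answer: pipe=15 zinc=5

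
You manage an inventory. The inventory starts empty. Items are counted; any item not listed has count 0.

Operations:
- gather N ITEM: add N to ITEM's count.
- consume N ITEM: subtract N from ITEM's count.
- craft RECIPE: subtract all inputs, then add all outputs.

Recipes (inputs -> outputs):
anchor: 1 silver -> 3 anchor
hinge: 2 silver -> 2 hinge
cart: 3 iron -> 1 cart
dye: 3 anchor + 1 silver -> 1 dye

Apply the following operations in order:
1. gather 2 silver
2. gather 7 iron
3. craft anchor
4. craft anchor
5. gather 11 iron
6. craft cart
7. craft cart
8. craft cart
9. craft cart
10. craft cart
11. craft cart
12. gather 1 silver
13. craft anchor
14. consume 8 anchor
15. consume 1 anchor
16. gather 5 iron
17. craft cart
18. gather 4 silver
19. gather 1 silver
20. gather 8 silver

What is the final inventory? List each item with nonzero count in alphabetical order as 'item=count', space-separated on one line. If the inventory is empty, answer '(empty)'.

Answer: cart=7 iron=2 silver=13

Derivation:
After 1 (gather 2 silver): silver=2
After 2 (gather 7 iron): iron=7 silver=2
After 3 (craft anchor): anchor=3 iron=7 silver=1
After 4 (craft anchor): anchor=6 iron=7
After 5 (gather 11 iron): anchor=6 iron=18
After 6 (craft cart): anchor=6 cart=1 iron=15
After 7 (craft cart): anchor=6 cart=2 iron=12
After 8 (craft cart): anchor=6 cart=3 iron=9
After 9 (craft cart): anchor=6 cart=4 iron=6
After 10 (craft cart): anchor=6 cart=5 iron=3
After 11 (craft cart): anchor=6 cart=6
After 12 (gather 1 silver): anchor=6 cart=6 silver=1
After 13 (craft anchor): anchor=9 cart=6
After 14 (consume 8 anchor): anchor=1 cart=6
After 15 (consume 1 anchor): cart=6
After 16 (gather 5 iron): cart=6 iron=5
After 17 (craft cart): cart=7 iron=2
After 18 (gather 4 silver): cart=7 iron=2 silver=4
After 19 (gather 1 silver): cart=7 iron=2 silver=5
After 20 (gather 8 silver): cart=7 iron=2 silver=13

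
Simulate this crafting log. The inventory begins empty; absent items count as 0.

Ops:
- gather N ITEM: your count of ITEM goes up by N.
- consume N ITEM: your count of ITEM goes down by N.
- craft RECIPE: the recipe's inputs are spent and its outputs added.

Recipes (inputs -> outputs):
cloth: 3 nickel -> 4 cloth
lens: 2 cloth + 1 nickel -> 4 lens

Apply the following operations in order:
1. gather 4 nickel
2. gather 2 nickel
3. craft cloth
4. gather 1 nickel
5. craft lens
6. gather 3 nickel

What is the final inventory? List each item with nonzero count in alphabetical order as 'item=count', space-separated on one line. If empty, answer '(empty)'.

After 1 (gather 4 nickel): nickel=4
After 2 (gather 2 nickel): nickel=6
After 3 (craft cloth): cloth=4 nickel=3
After 4 (gather 1 nickel): cloth=4 nickel=4
After 5 (craft lens): cloth=2 lens=4 nickel=3
After 6 (gather 3 nickel): cloth=2 lens=4 nickel=6

Answer: cloth=2 lens=4 nickel=6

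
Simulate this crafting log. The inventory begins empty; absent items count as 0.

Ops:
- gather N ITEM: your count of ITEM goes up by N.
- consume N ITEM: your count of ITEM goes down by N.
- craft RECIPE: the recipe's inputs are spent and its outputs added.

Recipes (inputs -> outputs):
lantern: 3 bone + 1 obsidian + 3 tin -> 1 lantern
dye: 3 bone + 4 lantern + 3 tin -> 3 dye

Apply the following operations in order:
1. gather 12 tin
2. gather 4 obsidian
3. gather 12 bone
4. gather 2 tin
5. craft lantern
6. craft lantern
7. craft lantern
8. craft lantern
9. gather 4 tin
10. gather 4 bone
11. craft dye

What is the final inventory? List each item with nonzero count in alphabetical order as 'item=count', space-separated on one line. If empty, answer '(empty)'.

After 1 (gather 12 tin): tin=12
After 2 (gather 4 obsidian): obsidian=4 tin=12
After 3 (gather 12 bone): bone=12 obsidian=4 tin=12
After 4 (gather 2 tin): bone=12 obsidian=4 tin=14
After 5 (craft lantern): bone=9 lantern=1 obsidian=3 tin=11
After 6 (craft lantern): bone=6 lantern=2 obsidian=2 tin=8
After 7 (craft lantern): bone=3 lantern=3 obsidian=1 tin=5
After 8 (craft lantern): lantern=4 tin=2
After 9 (gather 4 tin): lantern=4 tin=6
After 10 (gather 4 bone): bone=4 lantern=4 tin=6
After 11 (craft dye): bone=1 dye=3 tin=3

Answer: bone=1 dye=3 tin=3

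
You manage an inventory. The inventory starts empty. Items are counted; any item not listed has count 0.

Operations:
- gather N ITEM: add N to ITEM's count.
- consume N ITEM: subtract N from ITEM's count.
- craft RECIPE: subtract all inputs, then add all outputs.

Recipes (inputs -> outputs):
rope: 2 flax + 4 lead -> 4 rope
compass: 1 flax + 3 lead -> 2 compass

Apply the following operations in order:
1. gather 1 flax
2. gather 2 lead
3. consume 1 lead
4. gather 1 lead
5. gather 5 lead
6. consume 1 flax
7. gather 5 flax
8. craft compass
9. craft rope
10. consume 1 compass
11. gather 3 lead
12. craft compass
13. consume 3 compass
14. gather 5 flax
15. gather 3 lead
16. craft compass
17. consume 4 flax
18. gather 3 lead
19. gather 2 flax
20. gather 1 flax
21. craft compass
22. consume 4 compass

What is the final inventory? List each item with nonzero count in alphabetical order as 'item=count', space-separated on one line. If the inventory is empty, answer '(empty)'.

After 1 (gather 1 flax): flax=1
After 2 (gather 2 lead): flax=1 lead=2
After 3 (consume 1 lead): flax=1 lead=1
After 4 (gather 1 lead): flax=1 lead=2
After 5 (gather 5 lead): flax=1 lead=7
After 6 (consume 1 flax): lead=7
After 7 (gather 5 flax): flax=5 lead=7
After 8 (craft compass): compass=2 flax=4 lead=4
After 9 (craft rope): compass=2 flax=2 rope=4
After 10 (consume 1 compass): compass=1 flax=2 rope=4
After 11 (gather 3 lead): compass=1 flax=2 lead=3 rope=4
After 12 (craft compass): compass=3 flax=1 rope=4
After 13 (consume 3 compass): flax=1 rope=4
After 14 (gather 5 flax): flax=6 rope=4
After 15 (gather 3 lead): flax=6 lead=3 rope=4
After 16 (craft compass): compass=2 flax=5 rope=4
After 17 (consume 4 flax): compass=2 flax=1 rope=4
After 18 (gather 3 lead): compass=2 flax=1 lead=3 rope=4
After 19 (gather 2 flax): compass=2 flax=3 lead=3 rope=4
After 20 (gather 1 flax): compass=2 flax=4 lead=3 rope=4
After 21 (craft compass): compass=4 flax=3 rope=4
After 22 (consume 4 compass): flax=3 rope=4

Answer: flax=3 rope=4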